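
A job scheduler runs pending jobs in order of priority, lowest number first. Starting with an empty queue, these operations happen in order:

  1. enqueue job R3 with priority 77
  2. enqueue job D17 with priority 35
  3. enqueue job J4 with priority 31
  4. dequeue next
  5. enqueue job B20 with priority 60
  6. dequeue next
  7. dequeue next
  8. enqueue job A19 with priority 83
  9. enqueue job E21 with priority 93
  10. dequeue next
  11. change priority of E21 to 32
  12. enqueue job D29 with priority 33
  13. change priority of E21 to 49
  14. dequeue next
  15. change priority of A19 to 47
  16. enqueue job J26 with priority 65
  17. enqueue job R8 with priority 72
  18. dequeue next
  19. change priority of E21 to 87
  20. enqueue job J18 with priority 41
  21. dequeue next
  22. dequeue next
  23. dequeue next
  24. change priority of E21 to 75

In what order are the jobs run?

add R3 (priority 77) → {R3:77}
add D17 (priority 35) → {D17:35, R3:77}
add J4 (priority 31) → {J4:31, D17:35, R3:77}
dequeue next → J4; now {D17:35, R3:77}
add B20 (priority 60) → {D17:35, B20:60, R3:77}
dequeue next → D17; now {B20:60, R3:77}
dequeue next → B20; now {R3:77}
add A19 (priority 83) → {R3:77, A19:83}
add E21 (priority 93) → {R3:77, A19:83, E21:93}
dequeue next → R3; now {A19:83, E21:93}
update E21 to priority 32 → {E21:32, A19:83}
add D29 (priority 33) → {E21:32, D29:33, A19:83}
update E21 to priority 49 → {D29:33, E21:49, A19:83}
dequeue next → D29; now {E21:49, A19:83}
update A19 to priority 47 → {A19:47, E21:49}
add J26 (priority 65) → {A19:47, E21:49, J26:65}
add R8 (priority 72) → {A19:47, E21:49, J26:65, R8:72}
dequeue next → A19; now {E21:49, J26:65, R8:72}
update E21 to priority 87 → {J26:65, R8:72, E21:87}
add J18 (priority 41) → {J18:41, J26:65, R8:72, E21:87}
dequeue next → J18; now {J26:65, R8:72, E21:87}
dequeue next → J26; now {R8:72, E21:87}
dequeue next → R8; now {E21:87}
update E21 to priority 75 → {E21:75}

J4, D17, B20, R3, D29, A19, J18, J26, R8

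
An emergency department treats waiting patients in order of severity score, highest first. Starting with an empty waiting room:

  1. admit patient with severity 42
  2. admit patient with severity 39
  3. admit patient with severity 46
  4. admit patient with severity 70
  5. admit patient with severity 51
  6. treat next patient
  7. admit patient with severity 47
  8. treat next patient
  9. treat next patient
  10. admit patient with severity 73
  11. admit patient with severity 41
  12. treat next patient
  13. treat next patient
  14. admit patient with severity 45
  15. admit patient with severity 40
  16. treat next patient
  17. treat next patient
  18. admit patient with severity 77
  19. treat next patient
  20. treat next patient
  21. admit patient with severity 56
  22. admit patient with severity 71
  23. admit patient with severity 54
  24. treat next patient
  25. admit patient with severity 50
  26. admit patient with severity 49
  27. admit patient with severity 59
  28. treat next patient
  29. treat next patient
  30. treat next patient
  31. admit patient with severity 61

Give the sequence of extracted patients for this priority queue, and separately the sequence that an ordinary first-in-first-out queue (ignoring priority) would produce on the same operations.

insert 42 → {42}
insert 39 → {42, 39}
insert 46 → {46, 42, 39}
insert 70 → {70, 46, 42, 39}
insert 51 → {70, 51, 46, 42, 39}
treat next patient → 70; now {51, 46, 42, 39}
insert 47 → {51, 47, 46, 42, 39}
treat next patient → 51; now {47, 46, 42, 39}
treat next patient → 47; now {46, 42, 39}
insert 73 → {73, 46, 42, 39}
insert 41 → {73, 46, 42, 41, 39}
treat next patient → 73; now {46, 42, 41, 39}
treat next patient → 46; now {42, 41, 39}
insert 45 → {45, 42, 41, 39}
insert 40 → {45, 42, 41, 40, 39}
treat next patient → 45; now {42, 41, 40, 39}
treat next patient → 42; now {41, 40, 39}
insert 77 → {77, 41, 40, 39}
treat next patient → 77; now {41, 40, 39}
treat next patient → 41; now {40, 39}
insert 56 → {56, 40, 39}
insert 71 → {71, 56, 40, 39}
insert 54 → {71, 56, 54, 40, 39}
treat next patient → 71; now {56, 54, 40, 39}
insert 50 → {56, 54, 50, 40, 39}
insert 49 → {56, 54, 50, 49, 40, 39}
insert 59 → {59, 56, 54, 50, 49, 40, 39}
treat next patient → 59; now {56, 54, 50, 49, 40, 39}
treat next patient → 56; now {54, 50, 49, 40, 39}
treat next patient → 54; now {50, 49, 40, 39}
insert 61 → {61, 50, 49, 40, 39}

priority queue: [70, 51, 47, 73, 46, 45, 42, 77, 41, 71, 59, 56, 54]; FIFO queue: 42, 39, 46, 70, 51, 47, 73, 41, 45, 40, 77, 56, 71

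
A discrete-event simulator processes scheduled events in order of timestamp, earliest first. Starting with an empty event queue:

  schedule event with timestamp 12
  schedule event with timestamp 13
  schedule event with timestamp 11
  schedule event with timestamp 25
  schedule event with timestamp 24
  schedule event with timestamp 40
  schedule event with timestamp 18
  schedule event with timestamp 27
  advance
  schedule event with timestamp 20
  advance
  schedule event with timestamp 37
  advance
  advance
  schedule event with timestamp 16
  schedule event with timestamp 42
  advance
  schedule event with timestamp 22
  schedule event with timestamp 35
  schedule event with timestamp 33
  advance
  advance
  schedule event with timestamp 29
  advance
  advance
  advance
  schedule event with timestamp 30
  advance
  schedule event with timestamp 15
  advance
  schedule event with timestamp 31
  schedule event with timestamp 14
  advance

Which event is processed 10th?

27

insert 12 → {12}
insert 13 → {12, 13}
insert 11 → {11, 12, 13}
insert 25 → {11, 12, 13, 25}
insert 24 → {11, 12, 13, 24, 25}
insert 40 → {11, 12, 13, 24, 25, 40}
insert 18 → {11, 12, 13, 18, 24, 25, 40}
insert 27 → {11, 12, 13, 18, 24, 25, 27, 40}
advance → 11; now {12, 13, 18, 24, 25, 27, 40}
insert 20 → {12, 13, 18, 20, 24, 25, 27, 40}
advance → 12; now {13, 18, 20, 24, 25, 27, 40}
insert 37 → {13, 18, 20, 24, 25, 27, 37, 40}
advance → 13; now {18, 20, 24, 25, 27, 37, 40}
advance → 18; now {20, 24, 25, 27, 37, 40}
insert 16 → {16, 20, 24, 25, 27, 37, 40}
insert 42 → {16, 20, 24, 25, 27, 37, 40, 42}
advance → 16; now {20, 24, 25, 27, 37, 40, 42}
insert 22 → {20, 22, 24, 25, 27, 37, 40, 42}
insert 35 → {20, 22, 24, 25, 27, 35, 37, 40, 42}
insert 33 → {20, 22, 24, 25, 27, 33, 35, 37, 40, 42}
advance → 20; now {22, 24, 25, 27, 33, 35, 37, 40, 42}
advance → 22; now {24, 25, 27, 33, 35, 37, 40, 42}
insert 29 → {24, 25, 27, 29, 33, 35, 37, 40, 42}
advance → 24; now {25, 27, 29, 33, 35, 37, 40, 42}
advance → 25; now {27, 29, 33, 35, 37, 40, 42}
advance → 27; now {29, 33, 35, 37, 40, 42}
insert 30 → {29, 30, 33, 35, 37, 40, 42}
advance → 29; now {30, 33, 35, 37, 40, 42}
insert 15 → {15, 30, 33, 35, 37, 40, 42}
advance → 15; now {30, 33, 35, 37, 40, 42}
insert 31 → {30, 31, 33, 35, 37, 40, 42}
insert 14 → {14, 30, 31, 33, 35, 37, 40, 42}
advance → 14; now {30, 31, 33, 35, 37, 40, 42}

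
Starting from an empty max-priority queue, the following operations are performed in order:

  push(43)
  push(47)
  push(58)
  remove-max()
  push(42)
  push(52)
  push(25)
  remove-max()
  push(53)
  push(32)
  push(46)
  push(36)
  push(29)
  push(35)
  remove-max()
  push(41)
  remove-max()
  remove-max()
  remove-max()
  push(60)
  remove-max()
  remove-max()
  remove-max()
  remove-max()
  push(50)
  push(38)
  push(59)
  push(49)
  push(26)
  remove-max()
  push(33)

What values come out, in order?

[58, 52, 53, 47, 46, 43, 60, 42, 41, 36, 59]

insert 43 → {43}
insert 47 → {47, 43}
insert 58 → {58, 47, 43}
remove-max → 58; now {47, 43}
insert 42 → {47, 43, 42}
insert 52 → {52, 47, 43, 42}
insert 25 → {52, 47, 43, 42, 25}
remove-max → 52; now {47, 43, 42, 25}
insert 53 → {53, 47, 43, 42, 25}
insert 32 → {53, 47, 43, 42, 32, 25}
insert 46 → {53, 47, 46, 43, 42, 32, 25}
insert 36 → {53, 47, 46, 43, 42, 36, 32, 25}
insert 29 → {53, 47, 46, 43, 42, 36, 32, 29, 25}
insert 35 → {53, 47, 46, 43, 42, 36, 35, 32, 29, 25}
remove-max → 53; now {47, 46, 43, 42, 36, 35, 32, 29, 25}
insert 41 → {47, 46, 43, 42, 41, 36, 35, 32, 29, 25}
remove-max → 47; now {46, 43, 42, 41, 36, 35, 32, 29, 25}
remove-max → 46; now {43, 42, 41, 36, 35, 32, 29, 25}
remove-max → 43; now {42, 41, 36, 35, 32, 29, 25}
insert 60 → {60, 42, 41, 36, 35, 32, 29, 25}
remove-max → 60; now {42, 41, 36, 35, 32, 29, 25}
remove-max → 42; now {41, 36, 35, 32, 29, 25}
remove-max → 41; now {36, 35, 32, 29, 25}
remove-max → 36; now {35, 32, 29, 25}
insert 50 → {50, 35, 32, 29, 25}
insert 38 → {50, 38, 35, 32, 29, 25}
insert 59 → {59, 50, 38, 35, 32, 29, 25}
insert 49 → {59, 50, 49, 38, 35, 32, 29, 25}
insert 26 → {59, 50, 49, 38, 35, 32, 29, 26, 25}
remove-max → 59; now {50, 49, 38, 35, 32, 29, 26, 25}
insert 33 → {50, 49, 38, 35, 33, 32, 29, 26, 25}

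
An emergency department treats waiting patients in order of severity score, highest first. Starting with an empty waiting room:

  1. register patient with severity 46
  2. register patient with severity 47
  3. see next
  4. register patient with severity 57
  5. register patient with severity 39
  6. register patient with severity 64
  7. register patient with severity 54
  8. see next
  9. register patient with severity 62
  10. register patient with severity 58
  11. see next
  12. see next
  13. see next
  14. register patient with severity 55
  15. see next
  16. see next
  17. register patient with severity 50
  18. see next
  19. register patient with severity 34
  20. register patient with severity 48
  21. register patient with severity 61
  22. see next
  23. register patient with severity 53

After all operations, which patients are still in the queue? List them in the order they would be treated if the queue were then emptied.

insert 46 → {46}
insert 47 → {47, 46}
see next → 47; now {46}
insert 57 → {57, 46}
insert 39 → {57, 46, 39}
insert 64 → {64, 57, 46, 39}
insert 54 → {64, 57, 54, 46, 39}
see next → 64; now {57, 54, 46, 39}
insert 62 → {62, 57, 54, 46, 39}
insert 58 → {62, 58, 57, 54, 46, 39}
see next → 62; now {58, 57, 54, 46, 39}
see next → 58; now {57, 54, 46, 39}
see next → 57; now {54, 46, 39}
insert 55 → {55, 54, 46, 39}
see next → 55; now {54, 46, 39}
see next → 54; now {46, 39}
insert 50 → {50, 46, 39}
see next → 50; now {46, 39}
insert 34 → {46, 39, 34}
insert 48 → {48, 46, 39, 34}
insert 61 → {61, 48, 46, 39, 34}
see next → 61; now {48, 46, 39, 34}
insert 53 → {53, 48, 46, 39, 34}

[53, 48, 46, 39, 34]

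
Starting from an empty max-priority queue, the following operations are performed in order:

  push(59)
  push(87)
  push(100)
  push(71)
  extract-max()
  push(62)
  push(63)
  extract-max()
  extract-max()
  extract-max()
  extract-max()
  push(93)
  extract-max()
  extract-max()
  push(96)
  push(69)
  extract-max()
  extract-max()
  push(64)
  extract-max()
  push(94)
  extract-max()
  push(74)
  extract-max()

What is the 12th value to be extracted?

insert 59 → {59}
insert 87 → {87, 59}
insert 100 → {100, 87, 59}
insert 71 → {100, 87, 71, 59}
extract-max → 100; now {87, 71, 59}
insert 62 → {87, 71, 62, 59}
insert 63 → {87, 71, 63, 62, 59}
extract-max → 87; now {71, 63, 62, 59}
extract-max → 71; now {63, 62, 59}
extract-max → 63; now {62, 59}
extract-max → 62; now {59}
insert 93 → {93, 59}
extract-max → 93; now {59}
extract-max → 59; now {}
insert 96 → {96}
insert 69 → {96, 69}
extract-max → 96; now {69}
extract-max → 69; now {}
insert 64 → {64}
extract-max → 64; now {}
insert 94 → {94}
extract-max → 94; now {}
insert 74 → {74}
extract-max → 74; now {}

74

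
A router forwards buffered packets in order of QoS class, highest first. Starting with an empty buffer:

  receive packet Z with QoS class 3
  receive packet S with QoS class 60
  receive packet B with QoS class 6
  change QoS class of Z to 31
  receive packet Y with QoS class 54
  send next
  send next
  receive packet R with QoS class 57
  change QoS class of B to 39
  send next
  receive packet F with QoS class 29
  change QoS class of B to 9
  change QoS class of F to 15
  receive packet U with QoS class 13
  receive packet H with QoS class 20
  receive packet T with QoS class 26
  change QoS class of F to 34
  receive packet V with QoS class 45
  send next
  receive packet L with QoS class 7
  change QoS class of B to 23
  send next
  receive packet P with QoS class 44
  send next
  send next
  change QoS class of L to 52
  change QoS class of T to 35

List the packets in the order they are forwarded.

add Z (QoS class 3) → {Z:3}
add S (QoS class 60) → {S:60, Z:3}
add B (QoS class 6) → {S:60, B:6, Z:3}
update Z to QoS class 31 → {S:60, Z:31, B:6}
add Y (QoS class 54) → {S:60, Y:54, Z:31, B:6}
send next → S; now {Y:54, Z:31, B:6}
send next → Y; now {Z:31, B:6}
add R (QoS class 57) → {R:57, Z:31, B:6}
update B to QoS class 39 → {R:57, B:39, Z:31}
send next → R; now {B:39, Z:31}
add F (QoS class 29) → {B:39, Z:31, F:29}
update B to QoS class 9 → {Z:31, F:29, B:9}
update F to QoS class 15 → {Z:31, F:15, B:9}
add U (QoS class 13) → {Z:31, F:15, U:13, B:9}
add H (QoS class 20) → {Z:31, H:20, F:15, U:13, B:9}
add T (QoS class 26) → {Z:31, T:26, H:20, F:15, U:13, B:9}
update F to QoS class 34 → {F:34, Z:31, T:26, H:20, U:13, B:9}
add V (QoS class 45) → {V:45, F:34, Z:31, T:26, H:20, U:13, B:9}
send next → V; now {F:34, Z:31, T:26, H:20, U:13, B:9}
add L (QoS class 7) → {F:34, Z:31, T:26, H:20, U:13, B:9, L:7}
update B to QoS class 23 → {F:34, Z:31, T:26, B:23, H:20, U:13, L:7}
send next → F; now {Z:31, T:26, B:23, H:20, U:13, L:7}
add P (QoS class 44) → {P:44, Z:31, T:26, B:23, H:20, U:13, L:7}
send next → P; now {Z:31, T:26, B:23, H:20, U:13, L:7}
send next → Z; now {T:26, B:23, H:20, U:13, L:7}
update L to QoS class 52 → {L:52, T:26, B:23, H:20, U:13}
update T to QoS class 35 → {L:52, T:35, B:23, H:20, U:13}

S, Y, R, V, F, P, Z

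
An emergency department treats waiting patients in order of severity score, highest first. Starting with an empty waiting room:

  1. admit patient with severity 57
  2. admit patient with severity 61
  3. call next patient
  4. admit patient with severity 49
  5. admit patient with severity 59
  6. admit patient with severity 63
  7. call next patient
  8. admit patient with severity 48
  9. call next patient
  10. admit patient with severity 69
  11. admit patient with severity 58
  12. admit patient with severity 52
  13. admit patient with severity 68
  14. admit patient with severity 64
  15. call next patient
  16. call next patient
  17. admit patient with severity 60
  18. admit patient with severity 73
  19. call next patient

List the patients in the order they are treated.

61 → 63 → 59 → 69 → 68 → 73

insert 57 → {57}
insert 61 → {61, 57}
call next patient → 61; now {57}
insert 49 → {57, 49}
insert 59 → {59, 57, 49}
insert 63 → {63, 59, 57, 49}
call next patient → 63; now {59, 57, 49}
insert 48 → {59, 57, 49, 48}
call next patient → 59; now {57, 49, 48}
insert 69 → {69, 57, 49, 48}
insert 58 → {69, 58, 57, 49, 48}
insert 52 → {69, 58, 57, 52, 49, 48}
insert 68 → {69, 68, 58, 57, 52, 49, 48}
insert 64 → {69, 68, 64, 58, 57, 52, 49, 48}
call next patient → 69; now {68, 64, 58, 57, 52, 49, 48}
call next patient → 68; now {64, 58, 57, 52, 49, 48}
insert 60 → {64, 60, 58, 57, 52, 49, 48}
insert 73 → {73, 64, 60, 58, 57, 52, 49, 48}
call next patient → 73; now {64, 60, 58, 57, 52, 49, 48}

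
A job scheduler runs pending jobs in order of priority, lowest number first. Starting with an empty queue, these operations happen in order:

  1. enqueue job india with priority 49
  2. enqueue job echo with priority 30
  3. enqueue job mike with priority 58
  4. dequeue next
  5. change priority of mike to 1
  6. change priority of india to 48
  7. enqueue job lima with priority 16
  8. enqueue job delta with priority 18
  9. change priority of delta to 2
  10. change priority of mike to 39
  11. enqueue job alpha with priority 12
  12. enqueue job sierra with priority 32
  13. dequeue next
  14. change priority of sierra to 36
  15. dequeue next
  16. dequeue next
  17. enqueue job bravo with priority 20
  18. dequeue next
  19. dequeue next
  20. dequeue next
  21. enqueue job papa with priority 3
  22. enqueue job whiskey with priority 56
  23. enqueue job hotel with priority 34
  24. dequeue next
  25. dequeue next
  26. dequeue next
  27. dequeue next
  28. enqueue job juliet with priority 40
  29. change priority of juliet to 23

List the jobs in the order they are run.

add india (priority 49) → {india:49}
add echo (priority 30) → {echo:30, india:49}
add mike (priority 58) → {echo:30, india:49, mike:58}
dequeue next → echo; now {india:49, mike:58}
update mike to priority 1 → {mike:1, india:49}
update india to priority 48 → {mike:1, india:48}
add lima (priority 16) → {mike:1, lima:16, india:48}
add delta (priority 18) → {mike:1, lima:16, delta:18, india:48}
update delta to priority 2 → {mike:1, delta:2, lima:16, india:48}
update mike to priority 39 → {delta:2, lima:16, mike:39, india:48}
add alpha (priority 12) → {delta:2, alpha:12, lima:16, mike:39, india:48}
add sierra (priority 32) → {delta:2, alpha:12, lima:16, sierra:32, mike:39, india:48}
dequeue next → delta; now {alpha:12, lima:16, sierra:32, mike:39, india:48}
update sierra to priority 36 → {alpha:12, lima:16, sierra:36, mike:39, india:48}
dequeue next → alpha; now {lima:16, sierra:36, mike:39, india:48}
dequeue next → lima; now {sierra:36, mike:39, india:48}
add bravo (priority 20) → {bravo:20, sierra:36, mike:39, india:48}
dequeue next → bravo; now {sierra:36, mike:39, india:48}
dequeue next → sierra; now {mike:39, india:48}
dequeue next → mike; now {india:48}
add papa (priority 3) → {papa:3, india:48}
add whiskey (priority 56) → {papa:3, india:48, whiskey:56}
add hotel (priority 34) → {papa:3, hotel:34, india:48, whiskey:56}
dequeue next → papa; now {hotel:34, india:48, whiskey:56}
dequeue next → hotel; now {india:48, whiskey:56}
dequeue next → india; now {whiskey:56}
dequeue next → whiskey; now {}
add juliet (priority 40) → {juliet:40}
update juliet to priority 23 → {juliet:23}

echo → delta → alpha → lima → bravo → sierra → mike → papa → hotel → india → whiskey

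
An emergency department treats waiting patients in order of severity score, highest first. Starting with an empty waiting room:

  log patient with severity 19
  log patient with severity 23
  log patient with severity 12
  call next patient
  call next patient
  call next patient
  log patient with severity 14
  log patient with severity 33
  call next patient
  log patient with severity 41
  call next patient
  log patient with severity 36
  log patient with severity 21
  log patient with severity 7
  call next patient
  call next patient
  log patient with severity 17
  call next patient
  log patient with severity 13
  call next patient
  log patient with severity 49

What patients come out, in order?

insert 19 → {19}
insert 23 → {23, 19}
insert 12 → {23, 19, 12}
call next patient → 23; now {19, 12}
call next patient → 19; now {12}
call next patient → 12; now {}
insert 14 → {14}
insert 33 → {33, 14}
call next patient → 33; now {14}
insert 41 → {41, 14}
call next patient → 41; now {14}
insert 36 → {36, 14}
insert 21 → {36, 21, 14}
insert 7 → {36, 21, 14, 7}
call next patient → 36; now {21, 14, 7}
call next patient → 21; now {14, 7}
insert 17 → {17, 14, 7}
call next patient → 17; now {14, 7}
insert 13 → {14, 13, 7}
call next patient → 14; now {13, 7}
insert 49 → {49, 13, 7}

[23, 19, 12, 33, 41, 36, 21, 17, 14]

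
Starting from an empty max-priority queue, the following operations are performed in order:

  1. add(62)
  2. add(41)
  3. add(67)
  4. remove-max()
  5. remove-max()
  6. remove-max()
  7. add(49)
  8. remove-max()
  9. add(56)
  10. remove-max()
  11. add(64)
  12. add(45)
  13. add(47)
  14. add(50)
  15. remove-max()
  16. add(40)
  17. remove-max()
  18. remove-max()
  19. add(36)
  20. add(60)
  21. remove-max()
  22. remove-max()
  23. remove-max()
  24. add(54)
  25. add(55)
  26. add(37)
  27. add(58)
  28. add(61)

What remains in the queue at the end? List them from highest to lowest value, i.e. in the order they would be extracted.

insert 62 → {62}
insert 41 → {62, 41}
insert 67 → {67, 62, 41}
remove-max → 67; now {62, 41}
remove-max → 62; now {41}
remove-max → 41; now {}
insert 49 → {49}
remove-max → 49; now {}
insert 56 → {56}
remove-max → 56; now {}
insert 64 → {64}
insert 45 → {64, 45}
insert 47 → {64, 47, 45}
insert 50 → {64, 50, 47, 45}
remove-max → 64; now {50, 47, 45}
insert 40 → {50, 47, 45, 40}
remove-max → 50; now {47, 45, 40}
remove-max → 47; now {45, 40}
insert 36 → {45, 40, 36}
insert 60 → {60, 45, 40, 36}
remove-max → 60; now {45, 40, 36}
remove-max → 45; now {40, 36}
remove-max → 40; now {36}
insert 54 → {54, 36}
insert 55 → {55, 54, 36}
insert 37 → {55, 54, 37, 36}
insert 58 → {58, 55, 54, 37, 36}
insert 61 → {61, 58, 55, 54, 37, 36}

61 → 58 → 55 → 54 → 37 → 36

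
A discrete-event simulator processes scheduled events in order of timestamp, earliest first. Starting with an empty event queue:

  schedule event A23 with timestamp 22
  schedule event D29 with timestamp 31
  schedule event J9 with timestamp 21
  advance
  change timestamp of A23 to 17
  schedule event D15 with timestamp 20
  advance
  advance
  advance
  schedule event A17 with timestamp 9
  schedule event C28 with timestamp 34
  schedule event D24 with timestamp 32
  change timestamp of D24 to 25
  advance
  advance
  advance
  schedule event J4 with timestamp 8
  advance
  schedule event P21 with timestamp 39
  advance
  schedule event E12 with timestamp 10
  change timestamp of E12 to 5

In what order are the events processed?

add A23 (timestamp 22) → {A23:22}
add D29 (timestamp 31) → {A23:22, D29:31}
add J9 (timestamp 21) → {J9:21, A23:22, D29:31}
advance → J9; now {A23:22, D29:31}
update A23 to timestamp 17 → {A23:17, D29:31}
add D15 (timestamp 20) → {A23:17, D15:20, D29:31}
advance → A23; now {D15:20, D29:31}
advance → D15; now {D29:31}
advance → D29; now {}
add A17 (timestamp 9) → {A17:9}
add C28 (timestamp 34) → {A17:9, C28:34}
add D24 (timestamp 32) → {A17:9, D24:32, C28:34}
update D24 to timestamp 25 → {A17:9, D24:25, C28:34}
advance → A17; now {D24:25, C28:34}
advance → D24; now {C28:34}
advance → C28; now {}
add J4 (timestamp 8) → {J4:8}
advance → J4; now {}
add P21 (timestamp 39) → {P21:39}
advance → P21; now {}
add E12 (timestamp 10) → {E12:10}
update E12 to timestamp 5 → {E12:5}

[J9, A23, D15, D29, A17, D24, C28, J4, P21]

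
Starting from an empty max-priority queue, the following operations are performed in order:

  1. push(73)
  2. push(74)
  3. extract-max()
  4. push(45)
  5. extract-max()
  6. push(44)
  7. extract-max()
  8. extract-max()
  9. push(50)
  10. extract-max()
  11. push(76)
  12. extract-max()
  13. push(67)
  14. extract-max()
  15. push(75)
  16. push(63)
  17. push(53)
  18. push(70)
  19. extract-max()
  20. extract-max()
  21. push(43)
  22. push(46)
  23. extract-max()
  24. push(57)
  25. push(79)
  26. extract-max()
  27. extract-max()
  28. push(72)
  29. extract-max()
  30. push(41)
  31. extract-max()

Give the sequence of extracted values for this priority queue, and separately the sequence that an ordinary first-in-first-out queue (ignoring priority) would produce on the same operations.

insert 73 → {73}
insert 74 → {74, 73}
extract-max → 74; now {73}
insert 45 → {73, 45}
extract-max → 73; now {45}
insert 44 → {45, 44}
extract-max → 45; now {44}
extract-max → 44; now {}
insert 50 → {50}
extract-max → 50; now {}
insert 76 → {76}
extract-max → 76; now {}
insert 67 → {67}
extract-max → 67; now {}
insert 75 → {75}
insert 63 → {75, 63}
insert 53 → {75, 63, 53}
insert 70 → {75, 70, 63, 53}
extract-max → 75; now {70, 63, 53}
extract-max → 70; now {63, 53}
insert 43 → {63, 53, 43}
insert 46 → {63, 53, 46, 43}
extract-max → 63; now {53, 46, 43}
insert 57 → {57, 53, 46, 43}
insert 79 → {79, 57, 53, 46, 43}
extract-max → 79; now {57, 53, 46, 43}
extract-max → 57; now {53, 46, 43}
insert 72 → {72, 53, 46, 43}
extract-max → 72; now {53, 46, 43}
insert 41 → {53, 46, 43, 41}
extract-max → 53; now {46, 43, 41}

priority queue: [74, 73, 45, 44, 50, 76, 67, 75, 70, 63, 79, 57, 72, 53]; FIFO queue: 73, 74, 45, 44, 50, 76, 67, 75, 63, 53, 70, 43, 46, 57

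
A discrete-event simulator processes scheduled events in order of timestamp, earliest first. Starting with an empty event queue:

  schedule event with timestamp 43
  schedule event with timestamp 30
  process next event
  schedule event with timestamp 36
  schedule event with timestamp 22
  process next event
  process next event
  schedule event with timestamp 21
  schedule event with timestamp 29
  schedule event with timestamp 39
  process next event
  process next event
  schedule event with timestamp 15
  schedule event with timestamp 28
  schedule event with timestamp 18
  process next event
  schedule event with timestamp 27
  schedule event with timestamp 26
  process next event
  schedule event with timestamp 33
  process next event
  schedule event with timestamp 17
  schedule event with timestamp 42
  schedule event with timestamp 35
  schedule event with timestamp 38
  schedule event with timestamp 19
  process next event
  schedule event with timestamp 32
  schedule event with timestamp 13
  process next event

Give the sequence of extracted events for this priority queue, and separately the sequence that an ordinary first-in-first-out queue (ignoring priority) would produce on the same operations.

priority queue: 30 → 22 → 36 → 21 → 29 → 15 → 18 → 26 → 17 → 13; FIFO queue: [43, 30, 36, 22, 21, 29, 39, 15, 28, 18]

insert 43 → {43}
insert 30 → {30, 43}
process next event → 30; now {43}
insert 36 → {36, 43}
insert 22 → {22, 36, 43}
process next event → 22; now {36, 43}
process next event → 36; now {43}
insert 21 → {21, 43}
insert 29 → {21, 29, 43}
insert 39 → {21, 29, 39, 43}
process next event → 21; now {29, 39, 43}
process next event → 29; now {39, 43}
insert 15 → {15, 39, 43}
insert 28 → {15, 28, 39, 43}
insert 18 → {15, 18, 28, 39, 43}
process next event → 15; now {18, 28, 39, 43}
insert 27 → {18, 27, 28, 39, 43}
insert 26 → {18, 26, 27, 28, 39, 43}
process next event → 18; now {26, 27, 28, 39, 43}
insert 33 → {26, 27, 28, 33, 39, 43}
process next event → 26; now {27, 28, 33, 39, 43}
insert 17 → {17, 27, 28, 33, 39, 43}
insert 42 → {17, 27, 28, 33, 39, 42, 43}
insert 35 → {17, 27, 28, 33, 35, 39, 42, 43}
insert 38 → {17, 27, 28, 33, 35, 38, 39, 42, 43}
insert 19 → {17, 19, 27, 28, 33, 35, 38, 39, 42, 43}
process next event → 17; now {19, 27, 28, 33, 35, 38, 39, 42, 43}
insert 32 → {19, 27, 28, 32, 33, 35, 38, 39, 42, 43}
insert 13 → {13, 19, 27, 28, 32, 33, 35, 38, 39, 42, 43}
process next event → 13; now {19, 27, 28, 32, 33, 35, 38, 39, 42, 43}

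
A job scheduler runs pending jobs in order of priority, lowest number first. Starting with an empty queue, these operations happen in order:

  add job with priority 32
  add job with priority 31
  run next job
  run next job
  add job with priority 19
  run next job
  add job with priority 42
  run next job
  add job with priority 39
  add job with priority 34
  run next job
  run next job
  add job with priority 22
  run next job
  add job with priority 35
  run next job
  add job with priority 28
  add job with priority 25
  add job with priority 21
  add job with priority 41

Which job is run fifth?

insert 32 → {32}
insert 31 → {31, 32}
run next job → 31; now {32}
run next job → 32; now {}
insert 19 → {19}
run next job → 19; now {}
insert 42 → {42}
run next job → 42; now {}
insert 39 → {39}
insert 34 → {34, 39}
run next job → 34; now {39}
run next job → 39; now {}
insert 22 → {22}
run next job → 22; now {}
insert 35 → {35}
run next job → 35; now {}
insert 28 → {28}
insert 25 → {25, 28}
insert 21 → {21, 25, 28}
insert 41 → {21, 25, 28, 41}

34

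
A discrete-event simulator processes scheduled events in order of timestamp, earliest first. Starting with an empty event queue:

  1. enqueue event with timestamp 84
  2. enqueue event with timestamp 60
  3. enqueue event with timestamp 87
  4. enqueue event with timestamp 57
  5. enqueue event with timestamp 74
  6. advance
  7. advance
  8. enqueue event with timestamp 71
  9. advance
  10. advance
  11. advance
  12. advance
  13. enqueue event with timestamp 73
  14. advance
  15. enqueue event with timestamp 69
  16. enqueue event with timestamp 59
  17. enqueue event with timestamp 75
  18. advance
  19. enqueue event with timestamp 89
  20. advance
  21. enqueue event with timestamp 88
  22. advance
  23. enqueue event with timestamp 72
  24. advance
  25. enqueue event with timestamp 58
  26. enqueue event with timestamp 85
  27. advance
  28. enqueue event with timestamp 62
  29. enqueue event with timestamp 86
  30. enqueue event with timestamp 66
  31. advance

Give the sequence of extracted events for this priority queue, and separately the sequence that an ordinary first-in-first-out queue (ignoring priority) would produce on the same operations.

priority queue: [57, 60, 71, 74, 84, 87, 73, 59, 69, 75, 72, 58, 62]; FIFO queue: 84, 60, 87, 57, 74, 71, 73, 69, 59, 75, 89, 88, 72

insert 84 → {84}
insert 60 → {60, 84}
insert 87 → {60, 84, 87}
insert 57 → {57, 60, 84, 87}
insert 74 → {57, 60, 74, 84, 87}
advance → 57; now {60, 74, 84, 87}
advance → 60; now {74, 84, 87}
insert 71 → {71, 74, 84, 87}
advance → 71; now {74, 84, 87}
advance → 74; now {84, 87}
advance → 84; now {87}
advance → 87; now {}
insert 73 → {73}
advance → 73; now {}
insert 69 → {69}
insert 59 → {59, 69}
insert 75 → {59, 69, 75}
advance → 59; now {69, 75}
insert 89 → {69, 75, 89}
advance → 69; now {75, 89}
insert 88 → {75, 88, 89}
advance → 75; now {88, 89}
insert 72 → {72, 88, 89}
advance → 72; now {88, 89}
insert 58 → {58, 88, 89}
insert 85 → {58, 85, 88, 89}
advance → 58; now {85, 88, 89}
insert 62 → {62, 85, 88, 89}
insert 86 → {62, 85, 86, 88, 89}
insert 66 → {62, 66, 85, 86, 88, 89}
advance → 62; now {66, 85, 86, 88, 89}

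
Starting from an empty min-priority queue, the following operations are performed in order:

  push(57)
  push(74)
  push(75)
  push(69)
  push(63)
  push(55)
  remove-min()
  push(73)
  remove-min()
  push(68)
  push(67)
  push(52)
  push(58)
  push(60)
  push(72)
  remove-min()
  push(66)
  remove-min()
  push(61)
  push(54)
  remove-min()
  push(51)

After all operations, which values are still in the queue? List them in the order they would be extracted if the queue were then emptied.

insert 57 → {57}
insert 74 → {57, 74}
insert 75 → {57, 74, 75}
insert 69 → {57, 69, 74, 75}
insert 63 → {57, 63, 69, 74, 75}
insert 55 → {55, 57, 63, 69, 74, 75}
remove-min → 55; now {57, 63, 69, 74, 75}
insert 73 → {57, 63, 69, 73, 74, 75}
remove-min → 57; now {63, 69, 73, 74, 75}
insert 68 → {63, 68, 69, 73, 74, 75}
insert 67 → {63, 67, 68, 69, 73, 74, 75}
insert 52 → {52, 63, 67, 68, 69, 73, 74, 75}
insert 58 → {52, 58, 63, 67, 68, 69, 73, 74, 75}
insert 60 → {52, 58, 60, 63, 67, 68, 69, 73, 74, 75}
insert 72 → {52, 58, 60, 63, 67, 68, 69, 72, 73, 74, 75}
remove-min → 52; now {58, 60, 63, 67, 68, 69, 72, 73, 74, 75}
insert 66 → {58, 60, 63, 66, 67, 68, 69, 72, 73, 74, 75}
remove-min → 58; now {60, 63, 66, 67, 68, 69, 72, 73, 74, 75}
insert 61 → {60, 61, 63, 66, 67, 68, 69, 72, 73, 74, 75}
insert 54 → {54, 60, 61, 63, 66, 67, 68, 69, 72, 73, 74, 75}
remove-min → 54; now {60, 61, 63, 66, 67, 68, 69, 72, 73, 74, 75}
insert 51 → {51, 60, 61, 63, 66, 67, 68, 69, 72, 73, 74, 75}

[51, 60, 61, 63, 66, 67, 68, 69, 72, 73, 74, 75]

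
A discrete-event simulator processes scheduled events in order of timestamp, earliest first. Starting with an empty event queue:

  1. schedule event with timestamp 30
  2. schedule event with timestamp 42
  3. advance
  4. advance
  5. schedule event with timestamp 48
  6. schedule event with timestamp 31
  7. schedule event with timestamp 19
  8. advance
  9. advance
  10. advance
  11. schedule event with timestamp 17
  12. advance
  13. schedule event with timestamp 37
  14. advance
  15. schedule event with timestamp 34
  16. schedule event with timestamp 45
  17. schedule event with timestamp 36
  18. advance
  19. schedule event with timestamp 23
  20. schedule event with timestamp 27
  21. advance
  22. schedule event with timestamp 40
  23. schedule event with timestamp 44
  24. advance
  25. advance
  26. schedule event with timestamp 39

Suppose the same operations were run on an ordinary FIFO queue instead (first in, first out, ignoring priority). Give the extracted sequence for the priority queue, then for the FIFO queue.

priority queue: 30 → 42 → 19 → 31 → 48 → 17 → 37 → 34 → 23 → 27 → 36; FIFO queue: 30 → 42 → 48 → 31 → 19 → 17 → 37 → 34 → 45 → 36 → 23

insert 30 → {30}
insert 42 → {30, 42}
advance → 30; now {42}
advance → 42; now {}
insert 48 → {48}
insert 31 → {31, 48}
insert 19 → {19, 31, 48}
advance → 19; now {31, 48}
advance → 31; now {48}
advance → 48; now {}
insert 17 → {17}
advance → 17; now {}
insert 37 → {37}
advance → 37; now {}
insert 34 → {34}
insert 45 → {34, 45}
insert 36 → {34, 36, 45}
advance → 34; now {36, 45}
insert 23 → {23, 36, 45}
insert 27 → {23, 27, 36, 45}
advance → 23; now {27, 36, 45}
insert 40 → {27, 36, 40, 45}
insert 44 → {27, 36, 40, 44, 45}
advance → 27; now {36, 40, 44, 45}
advance → 36; now {40, 44, 45}
insert 39 → {39, 40, 44, 45}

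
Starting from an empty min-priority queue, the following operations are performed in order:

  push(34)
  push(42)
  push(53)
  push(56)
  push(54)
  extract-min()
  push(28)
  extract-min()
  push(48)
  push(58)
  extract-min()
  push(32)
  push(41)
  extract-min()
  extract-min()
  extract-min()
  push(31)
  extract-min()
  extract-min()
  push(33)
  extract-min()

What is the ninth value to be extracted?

33

insert 34 → {34}
insert 42 → {34, 42}
insert 53 → {34, 42, 53}
insert 56 → {34, 42, 53, 56}
insert 54 → {34, 42, 53, 54, 56}
extract-min → 34; now {42, 53, 54, 56}
insert 28 → {28, 42, 53, 54, 56}
extract-min → 28; now {42, 53, 54, 56}
insert 48 → {42, 48, 53, 54, 56}
insert 58 → {42, 48, 53, 54, 56, 58}
extract-min → 42; now {48, 53, 54, 56, 58}
insert 32 → {32, 48, 53, 54, 56, 58}
insert 41 → {32, 41, 48, 53, 54, 56, 58}
extract-min → 32; now {41, 48, 53, 54, 56, 58}
extract-min → 41; now {48, 53, 54, 56, 58}
extract-min → 48; now {53, 54, 56, 58}
insert 31 → {31, 53, 54, 56, 58}
extract-min → 31; now {53, 54, 56, 58}
extract-min → 53; now {54, 56, 58}
insert 33 → {33, 54, 56, 58}
extract-min → 33; now {54, 56, 58}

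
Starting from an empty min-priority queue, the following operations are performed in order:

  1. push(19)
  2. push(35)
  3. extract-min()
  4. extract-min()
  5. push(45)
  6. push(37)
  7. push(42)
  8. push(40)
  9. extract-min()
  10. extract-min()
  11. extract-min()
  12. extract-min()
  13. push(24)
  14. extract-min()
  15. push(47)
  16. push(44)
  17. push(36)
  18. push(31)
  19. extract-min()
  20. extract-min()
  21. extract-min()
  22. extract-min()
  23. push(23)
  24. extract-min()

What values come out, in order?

19, 35, 37, 40, 42, 45, 24, 31, 36, 44, 47, 23

insert 19 → {19}
insert 35 → {19, 35}
extract-min → 19; now {35}
extract-min → 35; now {}
insert 45 → {45}
insert 37 → {37, 45}
insert 42 → {37, 42, 45}
insert 40 → {37, 40, 42, 45}
extract-min → 37; now {40, 42, 45}
extract-min → 40; now {42, 45}
extract-min → 42; now {45}
extract-min → 45; now {}
insert 24 → {24}
extract-min → 24; now {}
insert 47 → {47}
insert 44 → {44, 47}
insert 36 → {36, 44, 47}
insert 31 → {31, 36, 44, 47}
extract-min → 31; now {36, 44, 47}
extract-min → 36; now {44, 47}
extract-min → 44; now {47}
extract-min → 47; now {}
insert 23 → {23}
extract-min → 23; now {}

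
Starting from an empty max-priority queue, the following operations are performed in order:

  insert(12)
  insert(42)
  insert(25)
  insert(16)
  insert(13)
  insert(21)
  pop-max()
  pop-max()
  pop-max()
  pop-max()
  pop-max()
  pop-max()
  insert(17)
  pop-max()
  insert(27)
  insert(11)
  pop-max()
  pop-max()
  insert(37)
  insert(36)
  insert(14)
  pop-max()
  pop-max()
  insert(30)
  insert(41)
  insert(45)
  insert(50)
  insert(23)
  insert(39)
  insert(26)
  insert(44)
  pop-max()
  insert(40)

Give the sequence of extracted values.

[42, 25, 21, 16, 13, 12, 17, 27, 11, 37, 36, 50]

insert 12 → {12}
insert 42 → {42, 12}
insert 25 → {42, 25, 12}
insert 16 → {42, 25, 16, 12}
insert 13 → {42, 25, 16, 13, 12}
insert 21 → {42, 25, 21, 16, 13, 12}
pop-max → 42; now {25, 21, 16, 13, 12}
pop-max → 25; now {21, 16, 13, 12}
pop-max → 21; now {16, 13, 12}
pop-max → 16; now {13, 12}
pop-max → 13; now {12}
pop-max → 12; now {}
insert 17 → {17}
pop-max → 17; now {}
insert 27 → {27}
insert 11 → {27, 11}
pop-max → 27; now {11}
pop-max → 11; now {}
insert 37 → {37}
insert 36 → {37, 36}
insert 14 → {37, 36, 14}
pop-max → 37; now {36, 14}
pop-max → 36; now {14}
insert 30 → {30, 14}
insert 41 → {41, 30, 14}
insert 45 → {45, 41, 30, 14}
insert 50 → {50, 45, 41, 30, 14}
insert 23 → {50, 45, 41, 30, 23, 14}
insert 39 → {50, 45, 41, 39, 30, 23, 14}
insert 26 → {50, 45, 41, 39, 30, 26, 23, 14}
insert 44 → {50, 45, 44, 41, 39, 30, 26, 23, 14}
pop-max → 50; now {45, 44, 41, 39, 30, 26, 23, 14}
insert 40 → {45, 44, 41, 40, 39, 30, 26, 23, 14}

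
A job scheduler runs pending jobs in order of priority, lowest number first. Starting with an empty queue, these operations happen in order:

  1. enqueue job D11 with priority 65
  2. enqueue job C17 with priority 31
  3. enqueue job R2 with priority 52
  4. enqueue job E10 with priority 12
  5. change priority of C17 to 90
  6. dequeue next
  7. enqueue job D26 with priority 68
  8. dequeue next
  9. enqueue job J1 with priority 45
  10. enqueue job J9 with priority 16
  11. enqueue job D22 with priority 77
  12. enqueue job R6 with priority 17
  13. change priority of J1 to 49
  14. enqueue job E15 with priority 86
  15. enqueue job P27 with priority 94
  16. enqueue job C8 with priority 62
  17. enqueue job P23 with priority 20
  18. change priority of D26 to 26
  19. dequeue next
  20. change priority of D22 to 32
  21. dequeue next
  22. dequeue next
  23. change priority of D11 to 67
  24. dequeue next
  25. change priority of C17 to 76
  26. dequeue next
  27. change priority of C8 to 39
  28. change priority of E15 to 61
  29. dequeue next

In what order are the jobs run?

add D11 (priority 65) → {D11:65}
add C17 (priority 31) → {C17:31, D11:65}
add R2 (priority 52) → {C17:31, R2:52, D11:65}
add E10 (priority 12) → {E10:12, C17:31, R2:52, D11:65}
update C17 to priority 90 → {E10:12, R2:52, D11:65, C17:90}
dequeue next → E10; now {R2:52, D11:65, C17:90}
add D26 (priority 68) → {R2:52, D11:65, D26:68, C17:90}
dequeue next → R2; now {D11:65, D26:68, C17:90}
add J1 (priority 45) → {J1:45, D11:65, D26:68, C17:90}
add J9 (priority 16) → {J9:16, J1:45, D11:65, D26:68, C17:90}
add D22 (priority 77) → {J9:16, J1:45, D11:65, D26:68, D22:77, C17:90}
add R6 (priority 17) → {J9:16, R6:17, J1:45, D11:65, D26:68, D22:77, C17:90}
update J1 to priority 49 → {J9:16, R6:17, J1:49, D11:65, D26:68, D22:77, C17:90}
add E15 (priority 86) → {J9:16, R6:17, J1:49, D11:65, D26:68, D22:77, E15:86, C17:90}
add P27 (priority 94) → {J9:16, R6:17, J1:49, D11:65, D26:68, D22:77, E15:86, C17:90, P27:94}
add C8 (priority 62) → {J9:16, R6:17, J1:49, C8:62, D11:65, D26:68, D22:77, E15:86, C17:90, P27:94}
add P23 (priority 20) → {J9:16, R6:17, P23:20, J1:49, C8:62, D11:65, D26:68, D22:77, E15:86, C17:90, P27:94}
update D26 to priority 26 → {J9:16, R6:17, P23:20, D26:26, J1:49, C8:62, D11:65, D22:77, E15:86, C17:90, P27:94}
dequeue next → J9; now {R6:17, P23:20, D26:26, J1:49, C8:62, D11:65, D22:77, E15:86, C17:90, P27:94}
update D22 to priority 32 → {R6:17, P23:20, D26:26, D22:32, J1:49, C8:62, D11:65, E15:86, C17:90, P27:94}
dequeue next → R6; now {P23:20, D26:26, D22:32, J1:49, C8:62, D11:65, E15:86, C17:90, P27:94}
dequeue next → P23; now {D26:26, D22:32, J1:49, C8:62, D11:65, E15:86, C17:90, P27:94}
update D11 to priority 67 → {D26:26, D22:32, J1:49, C8:62, D11:67, E15:86, C17:90, P27:94}
dequeue next → D26; now {D22:32, J1:49, C8:62, D11:67, E15:86, C17:90, P27:94}
update C17 to priority 76 → {D22:32, J1:49, C8:62, D11:67, C17:76, E15:86, P27:94}
dequeue next → D22; now {J1:49, C8:62, D11:67, C17:76, E15:86, P27:94}
update C8 to priority 39 → {C8:39, J1:49, D11:67, C17:76, E15:86, P27:94}
update E15 to priority 61 → {C8:39, J1:49, E15:61, D11:67, C17:76, P27:94}
dequeue next → C8; now {J1:49, E15:61, D11:67, C17:76, P27:94}

[E10, R2, J9, R6, P23, D26, D22, C8]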